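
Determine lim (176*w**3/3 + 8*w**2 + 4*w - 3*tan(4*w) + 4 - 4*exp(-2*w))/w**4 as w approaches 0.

-8/3

Substitution gives 0/0; apply L'Hôpital's rule 4 times.
After differentiating numerator and denominator 4 times the quotient is (-6144*tan(4*w)^3/cos(4*w)^2 - 12288*tan(4*w)/cos(4*w)^4 - 64*e^(-2*w))/(24); at w = 0 this is -8/3.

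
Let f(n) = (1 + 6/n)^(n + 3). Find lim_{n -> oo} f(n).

Write it as [(1 + 6/n)^n]^(1) · (1 + 6/n)^(3). The bracketed term tends to e^(6) and the second factor to 1, so the limit is e^(6).

e^(6)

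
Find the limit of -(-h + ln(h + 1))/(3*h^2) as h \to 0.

Direct substitution gives 0/0.
Apply L'Hôpital: lim (-1 + 1/(h + 1))/(-6*h), still 0/0.
After 2 applications of L'Hôpital's rule the quotient is (-1/(h + 1)^2)/(-6); substituting h = 0 gives 1/6.

1/6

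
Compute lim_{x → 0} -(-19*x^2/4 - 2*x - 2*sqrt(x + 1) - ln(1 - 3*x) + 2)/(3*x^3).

-71/24

Substitution gives 0/0; apply L'Hôpital's rule 3 times.
After differentiating numerator and denominator 3 times the quotient is (-54/(3*x - 1)^3 - 3/(4*(x + 1)^(5/2)))/(-18); at x = 0 this is -71/24.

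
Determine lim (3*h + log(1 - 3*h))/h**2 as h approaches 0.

-9/2

Direct substitution gives 0/0.
Apply L'Hôpital: lim (3 - 3/(1 - 3*h))/(2*h), still 0/0.
After 2 applications of L'Hôpital's rule the quotient is (-9/(1 - 3*h)^2)/(2); substituting h = 0 gives -9/2.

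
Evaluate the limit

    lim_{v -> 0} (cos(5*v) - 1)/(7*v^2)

-25/14

Direct substitution gives 0/0.
Apply L'Hôpital: lim (-5*sin(5*v))/(14*v), still 0/0.
After 2 applications of L'Hôpital's rule the quotient is (-25*cos(5*v))/(14); substituting v = 0 gives -25/14.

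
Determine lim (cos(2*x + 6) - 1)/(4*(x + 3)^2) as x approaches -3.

Direct substitution gives 0/0.
Apply L'Hôpital: lim (-2*sin(2*x + 6))/(8*x + 24), still 0/0.
After 2 applications of L'Hôpital's rule the quotient is (-4*cos(2*x + 6))/(8); substituting x = -3 gives -1/2.

-1/2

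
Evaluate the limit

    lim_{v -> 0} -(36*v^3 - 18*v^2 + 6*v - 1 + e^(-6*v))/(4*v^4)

Direct substitution gives 0/0.
Apply L'Hôpital: lim (108*v^2 - 36*v + 6 - 6*e^(-6*v))/(-16*v^3), still 0/0.
Apply L'Hôpital: lim (216*v - 36 + 36*e^(-6*v))/(-48*v^2), still 0/0.
Apply L'Hôpital: lim (216 - 216*e^(-6*v))/(-96*v), still 0/0.
After 4 applications of L'Hôpital's rule the quotient is (1296*e^(-6*v))/(-96); substituting v = 0 gives -27/2.

-27/2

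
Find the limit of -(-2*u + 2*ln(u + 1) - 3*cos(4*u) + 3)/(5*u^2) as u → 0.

Substitution gives 0/0; apply L'Hôpital's rule 2 times.
After differentiating numerator and denominator 2 times the quotient is (48*cos(4*u) - 2/(u + 1)^2)/(-10); at u = 0 this is -23/5.

-23/5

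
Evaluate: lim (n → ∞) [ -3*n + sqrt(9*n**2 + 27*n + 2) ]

9/2

An ∞ − ∞ form. Rationalising with the conjugate, the difference becomes (27n + 2) / (√(9*n^2 + 27*n + 2) + 3n).
For large n the denominator behaves like 2·3n, so the quotient tends to 27/6 = 9/2.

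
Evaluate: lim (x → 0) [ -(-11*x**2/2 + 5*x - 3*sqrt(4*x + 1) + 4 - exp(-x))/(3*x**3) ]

Substitution gives 0/0 (the numerator vanishes to order 3).
Expand each term to order x^3: the coefficient of x^3 in -3·√(1 + 4x) is -12 and in −e^(-x) is 1/6.
Lower-order terms cancel with the polynomial part, so the numerator is (-71/6)·x^3 + o(x^3), and the limit is (-71/6)/(-3) = 71/18.

71/18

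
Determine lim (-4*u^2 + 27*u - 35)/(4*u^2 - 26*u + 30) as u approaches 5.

-13/14

Direct substitution gives 0/0, so factor. Both numerator and denominator have (u - 5) as a factor.
After cancelling, the expression reduces to (7 - 4*u)/(4*u - 6).
Substituting u = 5 gives -13/14.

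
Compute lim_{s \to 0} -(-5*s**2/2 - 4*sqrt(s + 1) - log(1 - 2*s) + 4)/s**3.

-29/12

Substitution gives 0/0; apply L'Hôpital's rule 3 times.
After differentiating numerator and denominator 3 times the quotient is (-16/(2*s - 1)^3 - 3/(2*(s + 1)^(5/2)))/(-6); at s = 0 this is -29/12.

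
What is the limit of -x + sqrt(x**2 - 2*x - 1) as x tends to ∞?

An ∞ − ∞ form. Rationalising with the conjugate, the difference becomes (-2x - 1) / (√(x^2 - 2*x - 1) + x).
For large x the denominator behaves like 2·x, so the quotient tends to -2/2 = -1.

-1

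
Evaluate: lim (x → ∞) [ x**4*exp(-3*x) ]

Write as x^4/e^{3x}, an ∞/∞ form.
Exponential growth dominates any polynomial, so repeated L'Hôpital (or the standard result) gives 0.

0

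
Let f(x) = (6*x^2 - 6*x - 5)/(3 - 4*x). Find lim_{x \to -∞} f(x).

The numerator has higher degree (2 > 1); the quotient behaves like (6/(-4))·x^1 for large |x|.
As x → −∞ this diverges to ∞.

∞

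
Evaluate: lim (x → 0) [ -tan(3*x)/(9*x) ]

-1/3

Substitution gives 0/0.
Since tan(u)/u → 1 as u → 0, tan(3x)/(3x) → 1 and the limit is 3/(-9) = -1/3.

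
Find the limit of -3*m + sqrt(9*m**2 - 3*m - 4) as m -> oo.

This has the form ∞ − ∞. Multiply and divide by the conjugate √(9*m^2 - 3*m - 4) + 3m.
That gives (-3m - 4) / (√(9*m^2 - 3*m - 4) + 3m).
Divide numerator and denominator by m: the limit is -3/(2·3) = -1/2.

-1/2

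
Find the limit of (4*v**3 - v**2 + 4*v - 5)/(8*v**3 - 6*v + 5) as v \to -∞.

Numerator and denominator both have degree 3.
Dividing every term by v^3, all lower-order terms vanish and the limit is the ratio of leading coefficients, 4/(8) = 1/2.

1/2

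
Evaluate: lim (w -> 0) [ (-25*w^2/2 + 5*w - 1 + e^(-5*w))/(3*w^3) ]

-125/18

Direct substitution gives 0/0.
Apply L'Hôpital: lim (-25*w + 5 - 5*e^(-5*w))/(9*w^2), still 0/0.
Apply L'Hôpital: lim (-25 + 25*e^(-5*w))/(18*w), still 0/0.
After 3 applications of L'Hôpital's rule the quotient is (-125*e^(-5*w))/(18); substituting w = 0 gives -125/18.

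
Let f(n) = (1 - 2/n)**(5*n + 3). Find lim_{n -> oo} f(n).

e^(-10)

The base → 1 and the exponent → ∞: a 1^∞ form.
Take logarithms: (5n + 3)·ln(1 - 2/n). Since ln(1+u) ~ u for small u, this behaves like (5n)·(-2/n) → -10.
So the limit is e^(-10).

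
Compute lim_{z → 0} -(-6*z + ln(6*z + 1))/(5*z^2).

Direct substitution gives 0/0.
Apply L'Hôpital: lim (-6 + 6/(6*z + 1))/(-10*z), still 0/0.
After 2 applications of L'Hôpital's rule the quotient is (-36/(6*z + 1)^2)/(-10); substituting z = 0 gives 18/5.

18/5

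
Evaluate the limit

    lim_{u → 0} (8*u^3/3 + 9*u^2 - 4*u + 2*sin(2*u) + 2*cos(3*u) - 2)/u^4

27/4

Substitution gives 0/0; apply L'Hôpital's rule 4 times.
After differentiating numerator and denominator 4 times the quotient is (32*sin(2*u) + 162*cos(3*u))/(24); at u = 0 this is 27/4.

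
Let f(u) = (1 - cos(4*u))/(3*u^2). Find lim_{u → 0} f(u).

Substitution gives 0/0.
Use (1 − cos θ)/θ² → 1/2 with θ = 4u: the limit is 4²/(2·3) = 8/3.

8/3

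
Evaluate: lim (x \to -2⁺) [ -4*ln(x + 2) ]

∞

As x → -2⁺, x + 2 → 0⁺ and ln(x + 2) → −∞.
Multiplying by -4 gives ∞.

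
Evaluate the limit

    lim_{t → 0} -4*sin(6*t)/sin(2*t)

-12

Substitution gives 0/0.
Divide numerator and denominator by t: sin(6t)/t → 6 and sin(2t)/t → 2, so the limit is -4·6/2 = -12.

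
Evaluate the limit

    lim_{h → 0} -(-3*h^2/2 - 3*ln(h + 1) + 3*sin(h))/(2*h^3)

Substitution gives 0/0; apply L'Hôpital's rule 3 times.
After differentiating numerator and denominator 3 times the quotient is (-3*cos(h) - 6/(h + 1)^3)/(-12); at h = 0 this is 3/4.

3/4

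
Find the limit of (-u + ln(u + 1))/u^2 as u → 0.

-1/2

Direct substitution gives 0/0.
Apply L'Hôpital: lim (-1 + 1/(u + 1))/(2*u), still 0/0.
After 2 applications of L'Hôpital's rule the quotient is (-1/(u + 1)^2)/(2); substituting u = 0 gives -1/2.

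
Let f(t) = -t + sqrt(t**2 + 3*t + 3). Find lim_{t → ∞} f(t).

3/2

This has the form ∞ − ∞. Multiply and divide by the conjugate √(t^2 + 3*t + 3) + t.
That gives (3t + 3) / (√(t^2 + 3*t + 3) + t).
Divide numerator and denominator by t: the limit is 3/(2·1) = 3/2.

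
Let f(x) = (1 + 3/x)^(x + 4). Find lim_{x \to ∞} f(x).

e^(3)

Let L be the limit and take ln: ln L = lim (x + 4)·ln(1 + 3/x) = lim (x + 4)·(3/x + O(1/x²)) = 3.
Hence L = e^(3).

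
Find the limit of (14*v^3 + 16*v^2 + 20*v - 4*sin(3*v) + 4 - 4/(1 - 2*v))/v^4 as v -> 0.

Substitution gives 0/0; apply L'Hôpital's rule 4 times.
After differentiating numerator and denominator 4 times the quotient is (-324*sin(3*v) + 1536/(2*v - 1)^5)/(24); at v = 0 this is -64.

-64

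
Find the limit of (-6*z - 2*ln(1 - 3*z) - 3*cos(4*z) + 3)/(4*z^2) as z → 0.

33/4

Substitution gives 0/0; apply L'Hôpital's rule 2 times.
After differentiating numerator and denominator 2 times the quotient is (48*cos(4*z) + 18/(3*z - 1)^2)/(8); at z = 0 this is 33/4.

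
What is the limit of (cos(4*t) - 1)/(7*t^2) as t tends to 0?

Direct substitution gives 0/0.
Apply L'Hôpital: lim (-4*sin(4*t))/(14*t), still 0/0.
After 2 applications of L'Hôpital's rule the quotient is (-16*cos(4*t))/(14); substituting t = 0 gives -8/7.

-8/7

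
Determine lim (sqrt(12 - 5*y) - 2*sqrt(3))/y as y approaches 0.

Substitution gives 0/0. Multiply numerator and denominator by the conjugate √(12 - 5y) + √12.
The numerator becomes (12 - 5y) − 12 = -5y, so the expression simplifies to -5/(√(12 - 5y) + √12).
Letting y → 0 gives -5/(2√12) = -5*√(3)/12.

-5*√(3)/12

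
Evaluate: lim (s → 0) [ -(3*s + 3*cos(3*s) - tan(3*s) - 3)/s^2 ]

27/2

Substitution gives 0/0 (the numerator vanishes to order 2).
Expand each term to order s^2: the coefficient of s^2 in 3·cos(3s) is -27/2 and in −tan(3s) is 0.
Lower-order terms cancel with the polynomial part, so the numerator is (-27/2)·s^2 + o(s^2), and the limit is (-27/2)/(-1) = 27/2.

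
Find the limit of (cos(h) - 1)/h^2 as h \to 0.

-1/2

Direct substitution gives 0/0.
Apply L'Hôpital: lim (-sin(h))/(2*h), still 0/0.
After 2 applications of L'Hôpital's rule the quotient is (-cos(h))/(2); substituting h = 0 gives -1/2.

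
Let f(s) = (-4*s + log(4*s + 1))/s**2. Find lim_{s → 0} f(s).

-8

Direct substitution gives 0/0.
Apply L'Hôpital: lim (-4 + 4/(4*s + 1))/(2*s), still 0/0.
After 2 applications of L'Hôpital's rule the quotient is (-16/(4*s + 1)^2)/(2); substituting s = 0 gives -8.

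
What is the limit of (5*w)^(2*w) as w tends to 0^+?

Base → 0⁺ and exponent → 0⁺: a 0^0 form.
Take logs: 2w·ln(5w). This is 0·(−∞); rewriting as ln(5w)/(1/(2w)) and applying L'Hôpital gives 0.
Hence the limit is e^0 = 1.

1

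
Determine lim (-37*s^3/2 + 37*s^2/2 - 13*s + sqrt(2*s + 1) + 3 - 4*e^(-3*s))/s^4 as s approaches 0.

Substitution gives 0/0; apply L'Hôpital's rule 4 times.
After differentiating numerator and denominator 4 times the quotient is (-324*e^(-3*s) - 15/(2*s + 1)^(7/2))/(24); at s = 0 this is -113/8.

-113/8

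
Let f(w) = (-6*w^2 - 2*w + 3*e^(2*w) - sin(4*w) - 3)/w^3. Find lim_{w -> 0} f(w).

44/3

Substitution gives 0/0; apply L'Hôpital's rule 3 times.
After differentiating numerator and denominator 3 times the quotient is (24*e^(2*w) + 64*cos(4*w))/(6); at w = 0 this is 44/3.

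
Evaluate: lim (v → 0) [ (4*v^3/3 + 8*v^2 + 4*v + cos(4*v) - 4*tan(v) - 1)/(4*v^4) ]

8/3

Substitution gives 0/0; apply L'Hôpital's rule 4 times.
After differentiating numerator and denominator 4 times the quotient is (256*cos(4*v) - 96*tan(v)^5 - 160*tan(v)^3 - 64*tan(v))/(96); at v = 0 this is 8/3.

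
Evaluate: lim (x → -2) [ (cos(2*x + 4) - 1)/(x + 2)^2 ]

Direct substitution gives 0/0.
Apply L'Hôpital: lim (-2*sin(2*x + 4))/(2*x + 4), still 0/0.
After 2 applications of L'Hôpital's rule the quotient is (-4*cos(2*x + 4))/(2); substituting x = -2 gives -2.

-2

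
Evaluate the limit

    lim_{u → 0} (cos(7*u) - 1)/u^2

Direct substitution gives 0/0.
Apply L'Hôpital: lim (-7*sin(7*u))/(2*u), still 0/0.
After 2 applications of L'Hôpital's rule the quotient is (-49*cos(7*u))/(2); substituting u = 0 gives -49/2.

-49/2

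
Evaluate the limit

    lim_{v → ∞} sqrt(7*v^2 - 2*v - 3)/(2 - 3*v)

For large |v|, √(7*v^2 - 2*v - 3) ≈ √7·|v| and the denominator ≈ -3v.
Since v → +∞, |v| = v, giving √7/(-3) = -√(7)/3.

-√(7)/3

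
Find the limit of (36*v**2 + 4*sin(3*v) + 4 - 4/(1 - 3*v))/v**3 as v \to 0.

-126

Substitution gives 0/0 (the numerator vanishes to order 3).
Expand each term to order v^3: the coefficient of v^3 in -4·1/(1 - 3v) is -108 and in 4·sin(3v) is -18.
Lower-order terms cancel with the polynomial part, so the numerator is (-126)·v^3 + o(v^3), and the limit is (-126)/(1) = -126.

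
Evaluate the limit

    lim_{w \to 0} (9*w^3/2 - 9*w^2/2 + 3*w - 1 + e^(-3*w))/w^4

Direct substitution gives 0/0.
Apply L'Hôpital: lim (27*w^2/2 - 9*w + 3 - 3*e^(-3*w))/(4*w^3), still 0/0.
Apply L'Hôpital: lim (27*w - 9 + 9*e^(-3*w))/(12*w^2), still 0/0.
Apply L'Hôpital: lim (27 - 27*e^(-3*w))/(24*w), still 0/0.
After 4 applications of L'Hôpital's rule the quotient is (81*e^(-3*w))/(24); substituting w = 0 gives 27/8.

27/8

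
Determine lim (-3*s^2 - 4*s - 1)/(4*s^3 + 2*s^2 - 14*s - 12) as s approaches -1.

At s = -1 both the top and bottom vanish — a removable singularity. Factoring out (s + 1) from each leaves (-3*s - 1)/(4*s^2 - 2*s - 12), which at s = -1 equals -1/3.

-1/3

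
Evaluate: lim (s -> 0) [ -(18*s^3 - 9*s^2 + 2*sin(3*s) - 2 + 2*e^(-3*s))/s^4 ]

-27/4

Substitution gives 0/0; apply L'Hôpital's rule 4 times.
After differentiating numerator and denominator 4 times the quotient is (162*sin(3*s) + 162*e^(-3*s))/(-24); at s = 0 this is -27/4.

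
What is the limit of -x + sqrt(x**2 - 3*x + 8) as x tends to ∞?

-3/2

This has the form ∞ − ∞. Multiply and divide by the conjugate √(x^2 - 3*x + 8) + x.
That gives (-3x + 8) / (√(x^2 - 3*x + 8) + x).
Divide numerator and denominator by x: the limit is -3/(2·1) = -3/2.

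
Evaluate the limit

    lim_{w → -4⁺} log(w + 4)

-∞

As w → -4⁺, w + 4 → 0⁺ and ln(w + 4) → −∞.
Multiplying by 1 gives -∞.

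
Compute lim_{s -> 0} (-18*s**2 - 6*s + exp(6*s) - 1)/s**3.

Direct substitution gives 0/0.
Apply L'Hôpital: lim (-36*s + 6*e^(6*s) - 6)/(3*s^2), still 0/0.
Apply L'Hôpital: lim (36*e^(6*s) - 36)/(6*s), still 0/0.
After 3 applications of L'Hôpital's rule the quotient is (216*e^(6*s))/(6); substituting s = 0 gives 36.

36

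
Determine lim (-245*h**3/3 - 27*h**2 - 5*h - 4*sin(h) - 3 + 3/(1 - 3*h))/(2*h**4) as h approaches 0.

243/2

Substitution gives 0/0; apply L'Hôpital's rule 4 times.
After differentiating numerator and denominator 4 times the quotient is (-4*sin(h) - 5832/(3*h - 1)^5)/(48); at h = 0 this is 243/2.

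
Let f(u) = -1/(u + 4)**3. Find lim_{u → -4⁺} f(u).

-∞

As u → -4⁺, (u + 4) → 0⁺, so (u + 4)^3 → 0⁺ and -1/(u + 4)^3 → -∞.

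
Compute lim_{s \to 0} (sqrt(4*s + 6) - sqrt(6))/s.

√(6)/3

Substitution gives 0/0. Multiply numerator and denominator by the conjugate √(6 + 4s) + √6.
The numerator becomes (6 + 4s) − 6 = 4s, so the expression simplifies to 4/(√(6 + 4s) + √6).
Letting s → 0 gives 4/(2√6) = √(6)/3.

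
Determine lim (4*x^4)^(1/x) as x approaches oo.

1

Base → ∞ and exponent → 0: an ∞^0 form.
Take logs: (1/x)·ln(4·x^4) = (ln 4 + 4·ln x)/x → 0.
So the limit is e^0 = 1.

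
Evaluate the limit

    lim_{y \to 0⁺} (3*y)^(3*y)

Base → 0⁺ and exponent → 0⁺: a 0^0 form.
Take logs: 3y·ln(3y). This is 0·(−∞); rewriting as ln(3y)/(1/(3y)) and applying L'Hôpital gives 0.
Hence the limit is e^0 = 1.

1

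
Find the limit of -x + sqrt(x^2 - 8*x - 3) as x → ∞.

An ∞ − ∞ form. Rationalising with the conjugate, the difference becomes (-8x - 3) / (√(x^2 - 8*x - 3) + x).
For large x the denominator behaves like 2·x, so the quotient tends to -8/2 = -4.

-4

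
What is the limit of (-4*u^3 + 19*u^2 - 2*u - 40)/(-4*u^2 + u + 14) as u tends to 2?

At u = 2 both the top and bottom vanish — a removable singularity. Factoring out (u - 2) from each leaves (-4*u^2 + 11*u + 20)/(-4*u - 7), which at u = 2 equals -26/15.

-26/15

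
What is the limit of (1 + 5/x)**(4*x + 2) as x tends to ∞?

e^(20)

Let L be the limit and take ln: ln L = lim (4x + 2)·ln(1 + 5/x) = lim (4x + 2)·(5/x + O(1/x²)) = 20.
Hence L = e^(20).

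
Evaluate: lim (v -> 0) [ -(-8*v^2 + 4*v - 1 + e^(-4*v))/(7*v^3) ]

Direct substitution gives 0/0.
Apply L'Hôpital: lim (-16*v + 4 - 4*e^(-4*v))/(-21*v^2), still 0/0.
Apply L'Hôpital: lim (-16 + 16*e^(-4*v))/(-42*v), still 0/0.
After 3 applications of L'Hôpital's rule the quotient is (-64*e^(-4*v))/(-42); substituting v = 0 gives 32/21.

32/21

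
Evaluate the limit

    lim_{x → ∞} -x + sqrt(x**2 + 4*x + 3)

This has the form ∞ − ∞. Multiply and divide by the conjugate √(x^2 + 4*x + 3) + x.
That gives (4x + 3) / (√(x^2 + 4*x + 3) + x).
Divide numerator and denominator by x: the limit is 4/(2·1) = 2.

2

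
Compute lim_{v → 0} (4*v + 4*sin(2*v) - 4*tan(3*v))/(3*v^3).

Substitution gives 0/0; apply L'Hôpital's rule 3 times.
After differentiating numerator and denominator 3 times the quotient is (-32*cos(2*v) - 648*tan(3*v)^4 - 864*tan(3*v)^2 - 216)/(18); at v = 0 this is -124/9.

-124/9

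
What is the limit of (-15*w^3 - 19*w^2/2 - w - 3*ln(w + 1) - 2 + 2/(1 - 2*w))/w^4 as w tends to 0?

131/4

Substitution gives 0/0; apply L'Hôpital's rule 4 times.
After differentiating numerator and denominator 4 times the quotient is (-768/(2*w - 1)^5 + 18/(w + 1)^4)/(24); at w = 0 this is 131/4.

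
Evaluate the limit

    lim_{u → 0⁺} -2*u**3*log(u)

This is a 0·(−∞) form. Rewrite as -2·ln(u) / u^(−3) and apply L'Hôpital:
the derivative quotient is -2·(1/u) / (−3·u^(−4)) = (2/3)·u^3 → 0.

0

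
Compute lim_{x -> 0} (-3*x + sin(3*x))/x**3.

-9/2

Direct substitution gives 0/0.
Apply L'Hôpital: lim (3*cos(3*x) - 3)/(3*x^2), still 0/0.
Apply L'Hôpital: lim (-9*sin(3*x))/(6*x), still 0/0.
After 3 applications of L'Hôpital's rule the quotient is (-27*cos(3*x))/(6); substituting x = 0 gives -9/2.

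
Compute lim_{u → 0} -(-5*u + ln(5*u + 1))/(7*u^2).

Direct substitution gives 0/0.
Apply L'Hôpital: lim (-5 + 5/(5*u + 1))/(-14*u), still 0/0.
After 2 applications of L'Hôpital's rule the quotient is (-25/(5*u + 1)^2)/(-14); substituting u = 0 gives 25/14.

25/14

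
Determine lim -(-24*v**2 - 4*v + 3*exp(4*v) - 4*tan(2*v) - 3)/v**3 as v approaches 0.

Substitution gives 0/0; apply L'Hôpital's rule 3 times.
After differentiating numerator and denominator 3 times the quotient is (192*e^(4*v) - 192*tan(2*v)^4 - 256*tan(2*v)^2 - 64)/(-6); at v = 0 this is -64/3.

-64/3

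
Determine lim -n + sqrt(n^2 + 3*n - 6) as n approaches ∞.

3/2

This has the form ∞ − ∞. Multiply and divide by the conjugate √(n^2 + 3*n - 6) + n.
That gives (3n - 6) / (√(n^2 + 3*n - 6) + n).
Divide numerator and denominator by n: the limit is 3/(2·1) = 3/2.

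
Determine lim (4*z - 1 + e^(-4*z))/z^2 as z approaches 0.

Direct substitution gives 0/0.
Apply L'Hôpital: lim (4 - 4*e^(-4*z))/(2*z), still 0/0.
After 2 applications of L'Hôpital's rule the quotient is (16*e^(-4*z))/(2); substituting z = 0 gives 8.

8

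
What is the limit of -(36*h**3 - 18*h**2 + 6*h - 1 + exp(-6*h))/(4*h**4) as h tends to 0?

Direct substitution gives 0/0.
Apply L'Hôpital: lim (108*h^2 - 36*h + 6 - 6*e^(-6*h))/(-16*h^3), still 0/0.
Apply L'Hôpital: lim (216*h - 36 + 36*e^(-6*h))/(-48*h^2), still 0/0.
Apply L'Hôpital: lim (216 - 216*e^(-6*h))/(-96*h), still 0/0.
After 4 applications of L'Hôpital's rule the quotient is (1296*e^(-6*h))/(-96); substituting h = 0 gives -27/2.

-27/2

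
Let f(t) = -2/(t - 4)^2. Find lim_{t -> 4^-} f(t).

-∞

As t → 4⁻, (t - 4) → 0⁻, so (t - 4)^2 → 0⁺ and -2/(t - 4)^2 → -∞.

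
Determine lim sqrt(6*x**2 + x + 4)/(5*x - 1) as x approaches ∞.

√(6)/5

For large |x|, √(6*x^2 + x + 4) ≈ √6·|x| and the denominator ≈ 5x.
Since x → +∞, |x| = x, giving √6/(5) = √(6)/5.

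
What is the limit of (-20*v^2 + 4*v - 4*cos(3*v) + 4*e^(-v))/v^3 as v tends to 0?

Substitution gives 0/0; apply L'Hôpital's rule 3 times.
After differentiating numerator and denominator 3 times the quotient is (-108*sin(3*v) - 4*e^(-v))/(6); at v = 0 this is -2/3.

-2/3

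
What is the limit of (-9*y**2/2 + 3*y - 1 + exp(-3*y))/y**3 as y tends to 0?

Direct substitution gives 0/0.
Apply L'Hôpital: lim (-9*y + 3 - 3*e^(-3*y))/(3*y^2), still 0/0.
Apply L'Hôpital: lim (-9 + 9*e^(-3*y))/(6*y), still 0/0.
After 3 applications of L'Hôpital's rule the quotient is (-27*e^(-3*y))/(6); substituting y = 0 gives -9/2.

-9/2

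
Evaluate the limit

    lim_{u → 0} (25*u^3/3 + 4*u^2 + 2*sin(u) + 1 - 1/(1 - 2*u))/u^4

-16

Substitution gives 0/0; apply L'Hôpital's rule 4 times.
After differentiating numerator and denominator 4 times the quotient is (2*sin(u) + 384/(2*u - 1)^5)/(24); at u = 0 this is -16.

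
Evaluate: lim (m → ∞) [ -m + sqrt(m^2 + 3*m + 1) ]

This has the form ∞ − ∞. Multiply and divide by the conjugate √(m^2 + 3*m + 1) + m.
That gives (3m + 1) / (√(m^2 + 3*m + 1) + m).
Divide numerator and denominator by m: the limit is 3/(2·1) = 3/2.

3/2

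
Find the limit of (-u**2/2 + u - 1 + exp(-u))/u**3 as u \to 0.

Direct substitution gives 0/0.
Apply L'Hôpital: lim (-u + 1 - e^(-u))/(3*u^2), still 0/0.
Apply L'Hôpital: lim (-1 + e^(-u))/(6*u), still 0/0.
After 3 applications of L'Hôpital's rule the quotient is (-e^(-u))/(6); substituting u = 0 gives -1/6.

-1/6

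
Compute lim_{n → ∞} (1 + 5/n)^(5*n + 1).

e^(25)

Write it as [(1 + 5/n)^n]^(5) · (1 + 5/n)^(1). The bracketed term tends to e^(5) and the second factor to 1, so the limit is e^(25).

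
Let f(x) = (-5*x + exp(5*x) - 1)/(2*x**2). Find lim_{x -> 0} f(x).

Direct substitution gives 0/0.
Apply L'Hôpital: lim (5*e^(5*x) - 5)/(4*x), still 0/0.
After 2 applications of L'Hôpital's rule the quotient is (25*e^(5*x))/(4); substituting x = 0 gives 25/4.

25/4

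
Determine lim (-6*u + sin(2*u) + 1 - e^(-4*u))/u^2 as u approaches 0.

Substitution gives 0/0; apply L'Hôpital's rule 2 times.
After differentiating numerator and denominator 2 times the quotient is (-4*sin(2*u) - 16*e^(-4*u))/(2); at u = 0 this is -8.

-8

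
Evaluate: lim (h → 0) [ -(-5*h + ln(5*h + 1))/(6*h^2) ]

Direct substitution gives 0/0.
Apply L'Hôpital: lim (-5 + 5/(5*h + 1))/(-12*h), still 0/0.
After 2 applications of L'Hôpital's rule the quotient is (-25/(5*h + 1)^2)/(-12); substituting h = 0 gives 25/12.

25/12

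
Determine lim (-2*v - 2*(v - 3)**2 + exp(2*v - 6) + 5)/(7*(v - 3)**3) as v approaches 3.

4/21

Direct substitution gives 0/0.
Apply L'Hôpital: lim (-4*v + 2*e^(2*v - 6) + 10)/(21*(v - 3)^2), still 0/0.
Apply L'Hôpital: lim (4*e^(2*v - 6) - 4)/(42*v - 126), still 0/0.
After 3 applications of L'Hôpital's rule the quotient is (8*e^(2*v - 6))/(42); substituting v = 3 gives 4/21.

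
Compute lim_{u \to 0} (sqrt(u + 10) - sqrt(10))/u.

√(10)/20

Substitution gives 0/0. Multiply numerator and denominator by the conjugate √(10 + u) + √10.
The numerator becomes (10 + u) − 10 = u, so the expression simplifies to 1/(√(10 + u) + √10).
Letting u → 0 gives 1/(2√10) = √(10)/20.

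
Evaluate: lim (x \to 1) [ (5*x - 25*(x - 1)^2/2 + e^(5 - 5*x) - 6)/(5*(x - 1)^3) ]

-25/6

Direct substitution gives 0/0.
Apply L'Hôpital: lim (-25*x - 5*e^(5 - 5*x) + 30)/(15*(x - 1)^2), still 0/0.
Apply L'Hôpital: lim (25*e^(5 - 5*x) - 25)/(30*x - 30), still 0/0.
After 3 applications of L'Hôpital's rule the quotient is (-125*e^(5 - 5*x))/(30); substituting x = 1 gives -25/6.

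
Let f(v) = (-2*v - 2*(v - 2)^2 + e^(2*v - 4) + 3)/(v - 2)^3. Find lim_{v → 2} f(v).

Direct substitution gives 0/0.
Apply L'Hôpital: lim (-4*v + 2*e^(2*v - 4) + 6)/(3*(v - 2)^2), still 0/0.
Apply L'Hôpital: lim (4*e^(2*v - 4) - 4)/(6*v - 12), still 0/0.
After 3 applications of L'Hôpital's rule the quotient is (8*e^(2*v - 4))/(6); substituting v = 2 gives 4/3.

4/3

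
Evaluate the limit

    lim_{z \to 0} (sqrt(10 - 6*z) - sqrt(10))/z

-3*√(10)/10

Substitution gives 0/0. Multiply numerator and denominator by the conjugate √(10 - 6z) + √10.
The numerator becomes (10 - 6z) − 10 = -6z, so the expression simplifies to -6/(√(10 - 6z) + √10).
Letting z → 0 gives -6/(2√10) = -3*√(10)/10.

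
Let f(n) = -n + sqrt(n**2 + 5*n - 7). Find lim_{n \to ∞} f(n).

5/2

This has the form ∞ − ∞. Multiply and divide by the conjugate √(n^2 + 5*n - 7) + n.
That gives (5n - 7) / (√(n^2 + 5*n - 7) + n).
Divide numerator and denominator by n: the limit is 5/(2·1) = 5/2.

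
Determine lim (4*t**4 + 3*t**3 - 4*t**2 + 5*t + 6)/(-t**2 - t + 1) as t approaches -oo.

-∞

The numerator has higher degree (4 > 2); the quotient behaves like (4/(-1))·t^2 for large |t|.
As t → −∞ this diverges to -∞.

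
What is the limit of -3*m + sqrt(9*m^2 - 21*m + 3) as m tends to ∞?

This has the form ∞ − ∞. Multiply and divide by the conjugate √(9*m^2 - 21*m + 3) + 3m.
That gives (-21m + 3) / (√(9*m^2 - 21*m + 3) + 3m).
Divide numerator and denominator by m: the limit is -21/(2·3) = -7/2.

-7/2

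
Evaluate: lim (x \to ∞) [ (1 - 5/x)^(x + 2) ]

e^(-5)

The base → 1 and the exponent → ∞: a 1^∞ form.
Take logarithms: (x + 2)·ln(1 - 5/x). Since ln(1+u) ~ u for small u, this behaves like (x)·(-5/x) → -5.
So the limit is e^(-5).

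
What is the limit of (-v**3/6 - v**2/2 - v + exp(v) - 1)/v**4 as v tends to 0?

Direct substitution gives 0/0.
Apply L'Hôpital: lim (-v^2/2 - v + e^(v) - 1)/(4*v^3), still 0/0.
Apply L'Hôpital: lim (-v + e^(v) - 1)/(12*v^2), still 0/0.
Apply L'Hôpital: lim (e^(v) - 1)/(24*v), still 0/0.
After 4 applications of L'Hôpital's rule the quotient is (e^(v))/(24); substituting v = 0 gives 1/24.

1/24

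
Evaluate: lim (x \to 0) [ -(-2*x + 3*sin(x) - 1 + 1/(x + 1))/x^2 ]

-1

Substitution gives 0/0; apply L'Hôpital's rule 2 times.
After differentiating numerator and denominator 2 times the quotient is (-3*sin(x) + 2/(x + 1)^3)/(-2); at x = 0 this is -1.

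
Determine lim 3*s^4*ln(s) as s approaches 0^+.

0

This is a 0·(−∞) form. Rewrite as 3·ln(s) / s^(−4) and apply L'Hôpital:
the derivative quotient is 3·(1/s) / (−4·s^(−5)) = (-3/4)·s^4 → 0.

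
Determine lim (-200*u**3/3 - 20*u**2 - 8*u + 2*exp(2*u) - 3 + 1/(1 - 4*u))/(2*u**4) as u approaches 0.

Substitution gives 0/0; apply L'Hôpital's rule 4 times.
After differentiating numerator and denominator 4 times the quotient is (32*e^(2*u) - 6144/(4*u - 1)^5)/(48); at u = 0 this is 386/3.

386/3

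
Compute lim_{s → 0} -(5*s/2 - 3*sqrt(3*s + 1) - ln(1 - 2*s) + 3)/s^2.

Substitution gives 0/0 (the numerator vanishes to order 2).
Expand each term to order s^2: the coefficient of s^2 in −ln(1 - 2s) is 2 and in -3·√(1 + 3s) is 27/8.
Lower-order terms cancel with the polynomial part, so the numerator is (43/8)·s^2 + o(s^2), and the limit is (43/8)/(-1) = -43/8.

-43/8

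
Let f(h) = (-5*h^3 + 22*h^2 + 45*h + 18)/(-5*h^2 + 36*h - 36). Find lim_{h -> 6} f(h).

Since h = 6 makes numerator and denominator zero, (h - 6) divides both.
Cancelling it gives (-5*h^2 - 8*h - 3)/(6 - 5*h); now plug in h = 6 to get 77/8.

77/8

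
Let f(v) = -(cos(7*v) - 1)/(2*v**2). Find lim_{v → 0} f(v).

49/4

Direct substitution gives 0/0.
Apply L'Hôpital: lim (-7*sin(7*v))/(-4*v), still 0/0.
After 2 applications of L'Hôpital's rule the quotient is (-49*cos(7*v))/(-4); substituting v = 0 gives 49/4.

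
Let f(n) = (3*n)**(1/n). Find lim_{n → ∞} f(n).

Base → ∞ and exponent → 0: an ∞^0 form.
Take logs: (1/n)·ln(3·n^1) = (ln 3 + 1·ln n)/n → 0.
So the limit is e^0 = 1.

1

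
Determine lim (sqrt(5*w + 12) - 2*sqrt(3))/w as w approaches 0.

5*√(3)/12

Substitution gives 0/0. Multiply numerator and denominator by the conjugate √(12 + 5w) + √12.
The numerator becomes (12 + 5w) − 12 = 5w, so the expression simplifies to 5/(√(12 + 5w) + √12).
Letting w → 0 gives 5/(2√12) = 5*√(3)/12.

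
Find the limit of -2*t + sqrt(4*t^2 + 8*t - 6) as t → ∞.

An ∞ − ∞ form. Rationalising with the conjugate, the difference becomes (8t - 6) / (√(4*t^2 + 8*t - 6) + 2t).
For large t the denominator behaves like 2·2t, so the quotient tends to 8/4 = 2.

2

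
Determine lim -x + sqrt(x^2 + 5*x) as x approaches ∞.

This has the form ∞ − ∞. Multiply and divide by the conjugate √(x^2 + 5*x) + x.
That gives (5x) / (√(x^2 + 5*x) + x).
Divide numerator and denominator by x: the limit is 5/(2·1) = 5/2.

5/2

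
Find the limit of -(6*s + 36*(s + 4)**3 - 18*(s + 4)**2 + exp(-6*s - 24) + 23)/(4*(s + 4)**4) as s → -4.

Direct substitution gives 0/0.
Apply L'Hôpital: lim (-36*s + 108*(s + 4)^2 - 6*e^(-6*s - 24) - 138)/(-16*(s + 4)^3), still 0/0.
Apply L'Hôpital: lim (216*s + 36*e^(-6*s - 24) + 828)/(-48*(s + 4)^2), still 0/0.
Apply L'Hôpital: lim (216 - 216*e^(-6*s - 24))/(-96*s - 384), still 0/0.
After 4 applications of L'Hôpital's rule the quotient is (1296*e^(-6*s - 24))/(-96); substituting s = -4 gives -27/2.

-27/2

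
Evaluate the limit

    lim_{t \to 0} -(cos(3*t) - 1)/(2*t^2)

Direct substitution gives 0/0.
Apply L'Hôpital: lim (-3*sin(3*t))/(-4*t), still 0/0.
After 2 applications of L'Hôpital's rule the quotient is (-9*cos(3*t))/(-4); substituting t = 0 gives 9/4.

9/4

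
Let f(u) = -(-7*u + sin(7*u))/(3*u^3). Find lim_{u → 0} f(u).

343/18

Direct substitution gives 0/0.
Apply L'Hôpital: lim (7*cos(7*u) - 7)/(-9*u^2), still 0/0.
Apply L'Hôpital: lim (-49*sin(7*u))/(-18*u), still 0/0.
After 3 applications of L'Hôpital's rule the quotient is (-343*cos(7*u))/(-18); substituting u = 0 gives 343/18.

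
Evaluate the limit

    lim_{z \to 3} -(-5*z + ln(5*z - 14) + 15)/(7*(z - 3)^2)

Direct substitution gives 0/0.
Apply L'Hôpital: lim (-5 + 5/(5*z - 14))/(42 - 14*z), still 0/0.
After 2 applications of L'Hôpital's rule the quotient is (-25/(5*z - 14)^2)/(-14); substituting z = 3 gives 25/14.

25/14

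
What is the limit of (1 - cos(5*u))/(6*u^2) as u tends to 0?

25/12

Substitution gives 0/0.
Use (1 − cos θ)/θ² → 1/2 with θ = 5u: the limit is 5²/(2·6) = 25/12.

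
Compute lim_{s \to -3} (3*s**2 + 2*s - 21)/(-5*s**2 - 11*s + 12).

Since s = -3 makes numerator and denominator zero, (s + 3) divides both.
Cancelling it gives (3*s - 7)/(4 - 5*s); now plug in s = -3 to get -16/19.

-16/19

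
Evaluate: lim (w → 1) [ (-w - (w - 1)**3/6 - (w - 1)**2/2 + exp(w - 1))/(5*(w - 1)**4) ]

Direct substitution gives 0/0.
Apply L'Hôpital: lim (-w - (w - 1)^2/2 + e^(w - 1))/(20*(w - 1)^3), still 0/0.
Apply L'Hôpital: lim (-w + e^(w - 1))/(60*(w - 1)^2), still 0/0.
Apply L'Hôpital: lim (e^(w - 1) - 1)/(120*w - 120), still 0/0.
After 4 applications of L'Hôpital's rule the quotient is (e^(w - 1))/(120); substituting w = 1 gives 1/120.

1/120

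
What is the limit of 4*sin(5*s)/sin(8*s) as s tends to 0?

5/2

Substitution gives 0/0.
Divide numerator and denominator by s: sin(5s)/s → 5 and sin(8s)/s → 8, so the limit is 4·5/8 = 5/2.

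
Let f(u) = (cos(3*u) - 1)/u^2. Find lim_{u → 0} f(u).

-9/2

Direct substitution gives 0/0.
Apply L'Hôpital: lim (-3*sin(3*u))/(2*u), still 0/0.
After 2 applications of L'Hôpital's rule the quotient is (-9*cos(3*u))/(2); substituting u = 0 gives -9/2.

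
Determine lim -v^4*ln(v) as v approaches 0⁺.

0

This is a 0·(−∞) form. Rewrite as -1·ln(v) / v^(−4) and apply L'Hôpital:
the derivative quotient is -1·(1/v) / (−4·v^(−5)) = (1/4)·v^4 → 0.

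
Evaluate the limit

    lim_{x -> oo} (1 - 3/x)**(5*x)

Let L be the limit and take ln: ln L = lim (5x)·ln(1 - 3/x) = lim (5x)·(-3/x + O(1/x²)) = -15.
Hence L = e^(-15).

e^(-15)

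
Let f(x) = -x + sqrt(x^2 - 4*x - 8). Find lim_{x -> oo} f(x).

An ∞ − ∞ form. Rationalising with the conjugate, the difference becomes (-4x - 8) / (√(x^2 - 4*x - 8) + x).
For large x the denominator behaves like 2·x, so the quotient tends to -4/2 = -2.

-2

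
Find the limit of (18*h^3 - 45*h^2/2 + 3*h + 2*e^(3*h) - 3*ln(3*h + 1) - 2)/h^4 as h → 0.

135/2

Substitution gives 0/0; apply L'Hôpital's rule 4 times.
After differentiating numerator and denominator 4 times the quotient is (162*e^(3*h) + 1458/(3*h + 1)^4)/(24); at h = 0 this is 135/2.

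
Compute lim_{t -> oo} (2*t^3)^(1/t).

Base → ∞ and exponent → 0: an ∞^0 form.
Take logs: (1/t)·ln(2·t^3) = (ln 2 + 3·ln t)/t → 0.
So the limit is e^0 = 1.

1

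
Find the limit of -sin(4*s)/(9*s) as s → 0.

Substitution gives 0/0.
Write it as (4/(-9))·sin(4s)/(4s); since sin(u)/u → 1, the limit is -4/9.

-4/9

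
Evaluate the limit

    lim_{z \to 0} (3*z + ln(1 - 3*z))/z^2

-9/2

Direct substitution gives 0/0.
Apply L'Hôpital: lim (3 - 3/(1 - 3*z))/(2*z), still 0/0.
After 2 applications of L'Hôpital's rule the quotient is (-9/(1 - 3*z)^2)/(2); substituting z = 0 gives -9/2.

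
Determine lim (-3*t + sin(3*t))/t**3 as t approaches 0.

Direct substitution gives 0/0.
Apply L'Hôpital: lim (3*cos(3*t) - 3)/(3*t^2), still 0/0.
Apply L'Hôpital: lim (-9*sin(3*t))/(6*t), still 0/0.
After 3 applications of L'Hôpital's rule the quotient is (-27*cos(3*t))/(6); substituting t = 0 gives -9/2.

-9/2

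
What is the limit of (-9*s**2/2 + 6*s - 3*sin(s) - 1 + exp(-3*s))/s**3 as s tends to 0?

Substitution gives 0/0; apply L'Hôpital's rule 3 times.
After differentiating numerator and denominator 3 times the quotient is (3*cos(s) - 27*e^(-3*s))/(6); at s = 0 this is -4.

-4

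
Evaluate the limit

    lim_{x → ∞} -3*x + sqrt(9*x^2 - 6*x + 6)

This has the form ∞ − ∞. Multiply and divide by the conjugate √(9*x^2 - 6*x + 6) + 3x.
That gives (-6x + 6) / (√(9*x^2 - 6*x + 6) + 3x).
Divide numerator and denominator by x: the limit is -6/(2·3) = -1.

-1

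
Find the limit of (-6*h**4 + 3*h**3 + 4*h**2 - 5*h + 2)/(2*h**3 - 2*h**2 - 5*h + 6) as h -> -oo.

∞

The numerator has higher degree (4 > 3); the quotient behaves like (-6/(2))·h^1 for large |h|.
As h → −∞ this diverges to ∞.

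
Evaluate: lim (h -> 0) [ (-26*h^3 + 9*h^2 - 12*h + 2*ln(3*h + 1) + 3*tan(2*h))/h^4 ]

-81/2

Substitution gives 0/0; apply L'Hôpital's rule 4 times.
After differentiating numerator and denominator 4 times the quotient is (1152*tan(2*h)^3/cos(2*h)^2 + 768*tan(2*h)/cos(2*h)^2 - 972/(3*h + 1)^4)/(24); at h = 0 this is -81/2.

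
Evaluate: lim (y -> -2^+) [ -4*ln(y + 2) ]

∞

As y → -2⁺, y + 2 → 0⁺ and ln(y + 2) → −∞.
Multiplying by -4 gives ∞.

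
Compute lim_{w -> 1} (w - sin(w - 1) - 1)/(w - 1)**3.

Direct substitution gives 0/0.
Apply L'Hôpital: lim (1 - cos(w - 1))/(3*(w - 1)^2), still 0/0.
Apply L'Hôpital: lim (sin(w - 1))/(6*w - 6), still 0/0.
After 3 applications of L'Hôpital's rule the quotient is (cos(w - 1))/(6); substituting w = 1 gives 1/6.

1/6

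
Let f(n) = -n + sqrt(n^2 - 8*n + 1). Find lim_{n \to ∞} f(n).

An ∞ − ∞ form. Rationalising with the conjugate, the difference becomes (-8n + 1) / (√(n^2 - 8*n + 1) + n).
For large n the denominator behaves like 2·n, so the quotient tends to -8/2 = -4.

-4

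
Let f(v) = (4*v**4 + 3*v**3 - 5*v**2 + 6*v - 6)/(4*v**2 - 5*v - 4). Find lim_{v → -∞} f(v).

The numerator has higher degree (4 > 2); the quotient behaves like (4/(4))·v^2 for large |v|.
As v → −∞ this diverges to ∞.

∞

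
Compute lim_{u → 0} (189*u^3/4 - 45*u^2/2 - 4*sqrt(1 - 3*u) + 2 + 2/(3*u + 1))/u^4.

5589/32

Substitution gives 0/0; apply L'Hôpital's rule 4 times.
After differentiating numerator and denominator 4 times the quotient is (3888/(3*u + 1)^5 + 1215/(4*(1 - 3*u)^(7/2)))/(24); at u = 0 this is 5589/32.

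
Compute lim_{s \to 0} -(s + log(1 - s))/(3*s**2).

1/6

Direct substitution gives 0/0.
Apply L'Hôpital: lim (1 - 1/(1 - s))/(-6*s), still 0/0.
After 2 applications of L'Hôpital's rule the quotient is (-1/(1 - s)^2)/(-6); substituting s = 0 gives 1/6.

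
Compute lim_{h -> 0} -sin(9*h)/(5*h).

Substitution gives 0/0.
Write it as (9/(-5))·sin(9h)/(9h); since sin(u)/u → 1, the limit is -9/5.

-9/5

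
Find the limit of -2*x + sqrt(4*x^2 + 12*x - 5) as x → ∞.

3

This has the form ∞ − ∞. Multiply and divide by the conjugate √(4*x^2 + 12*x - 5) + 2x.
That gives (12x - 5) / (√(4*x^2 + 12*x - 5) + 2x).
Divide numerator and denominator by x: the limit is 12/(2·2) = 3.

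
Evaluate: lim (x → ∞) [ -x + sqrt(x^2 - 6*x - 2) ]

-3

An ∞ − ∞ form. Rationalising with the conjugate, the difference becomes (-6x - 2) / (√(x^2 - 6*x - 2) + x).
For large x the denominator behaves like 2·x, so the quotient tends to -6/2 = -3.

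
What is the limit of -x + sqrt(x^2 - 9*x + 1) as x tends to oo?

An ∞ − ∞ form. Rationalising with the conjugate, the difference becomes (-9x + 1) / (√(x^2 - 9*x + 1) + x).
For large x the denominator behaves like 2·x, so the quotient tends to -9/2 = -9/2.

-9/2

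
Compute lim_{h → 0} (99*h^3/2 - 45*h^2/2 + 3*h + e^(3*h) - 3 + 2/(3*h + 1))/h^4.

Substitution gives 0/0 (the numerator vanishes to order 4).
Expand each term to order h^4: the coefficient of h^4 in 2·1/(1 + 3h) is 162 and in e^(3h) is 27/8.
Lower-order terms cancel with the polynomial part, so the numerator is (1323/8)·h^4 + o(h^4), and the limit is (1323/8)/(1) = 1323/8.

1323/8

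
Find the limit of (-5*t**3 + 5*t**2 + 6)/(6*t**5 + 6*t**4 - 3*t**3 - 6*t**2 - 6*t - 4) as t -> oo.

The denominator has degree 5 and the numerator degree 3. Dividing numerator and denominator by t^5 sends every term to 0 except the leading denominator term, so the limit is 0.

0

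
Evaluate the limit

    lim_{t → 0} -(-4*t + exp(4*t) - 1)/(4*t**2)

-2

Direct substitution gives 0/0.
Apply L'Hôpital: lim (4*e^(4*t) - 4)/(-8*t), still 0/0.
After 2 applications of L'Hôpital's rule the quotient is (16*e^(4*t))/(-8); substituting t = 0 gives -2.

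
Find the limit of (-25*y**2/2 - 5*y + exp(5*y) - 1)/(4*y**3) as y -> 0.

125/24

Direct substitution gives 0/0.
Apply L'Hôpital: lim (-25*y + 5*e^(5*y) - 5)/(12*y^2), still 0/0.
Apply L'Hôpital: lim (25*e^(5*y) - 25)/(24*y), still 0/0.
After 3 applications of L'Hôpital's rule the quotient is (125*e^(5*y))/(24); substituting y = 0 gives 125/24.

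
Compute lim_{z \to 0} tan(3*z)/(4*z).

3/4

Substitution gives 0/0.
Since tan(u)/u → 1 as u → 0, tan(3z)/(3z) → 1 and the limit is 3/4.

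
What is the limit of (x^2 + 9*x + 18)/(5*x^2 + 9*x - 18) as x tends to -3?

Direct substitution gives 0/0, so factor. Both numerator and denominator have (x + 3) as a factor.
After cancelling, the expression reduces to (x + 6)/(5*x - 6).
Substituting x = -3 gives -1/7.

-1/7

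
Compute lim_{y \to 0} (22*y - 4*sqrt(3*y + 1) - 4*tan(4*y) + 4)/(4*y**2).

Substitution gives 0/0; apply L'Hôpital's rule 2 times.
After differentiating numerator and denominator 2 times the quotient is (-128*tan(4*y)/cos(4*y)^2 + 9/(3*y + 1)^(3/2))/(8); at y = 0 this is 9/8.

9/8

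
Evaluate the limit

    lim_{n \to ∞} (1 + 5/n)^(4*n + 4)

Let L be the limit and take ln: ln L = lim (4n + 4)·ln(1 + 5/n) = lim (4n + 4)·(5/n + O(1/n²)) = 20.
Hence L = e^(20).

e^(20)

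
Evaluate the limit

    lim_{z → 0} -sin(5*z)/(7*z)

-5/7

Substitution gives 0/0.
Write it as (5/(-7))·sin(5z)/(5z); since sin(u)/u → 1, the limit is -5/7.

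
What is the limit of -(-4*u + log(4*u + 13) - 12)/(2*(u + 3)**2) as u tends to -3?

Direct substitution gives 0/0.
Apply L'Hôpital: lim (-4 + 4/(4*u + 13))/(-4*u - 12), still 0/0.
After 2 applications of L'Hôpital's rule the quotient is (-16/(4*u + 13)^2)/(-4); substituting u = -3 gives 4.

4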